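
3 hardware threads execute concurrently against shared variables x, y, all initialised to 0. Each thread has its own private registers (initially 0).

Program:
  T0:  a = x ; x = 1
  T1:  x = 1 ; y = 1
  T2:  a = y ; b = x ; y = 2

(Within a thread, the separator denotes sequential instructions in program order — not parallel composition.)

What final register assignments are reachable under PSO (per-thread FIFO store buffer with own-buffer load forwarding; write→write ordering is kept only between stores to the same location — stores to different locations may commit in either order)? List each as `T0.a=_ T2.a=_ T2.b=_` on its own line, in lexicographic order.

outcome vector order: (T0.a,T2.a,T2.b)
|PSO outcomes| = 8

T0.a=0 T2.a=0 T2.b=0
T0.a=0 T2.a=0 T2.b=1
T0.a=0 T2.a=1 T2.b=0
T0.a=0 T2.a=1 T2.b=1
T0.a=1 T2.a=0 T2.b=0
T0.a=1 T2.a=0 T2.b=1
T0.a=1 T2.a=1 T2.b=0
T0.a=1 T2.a=1 T2.b=1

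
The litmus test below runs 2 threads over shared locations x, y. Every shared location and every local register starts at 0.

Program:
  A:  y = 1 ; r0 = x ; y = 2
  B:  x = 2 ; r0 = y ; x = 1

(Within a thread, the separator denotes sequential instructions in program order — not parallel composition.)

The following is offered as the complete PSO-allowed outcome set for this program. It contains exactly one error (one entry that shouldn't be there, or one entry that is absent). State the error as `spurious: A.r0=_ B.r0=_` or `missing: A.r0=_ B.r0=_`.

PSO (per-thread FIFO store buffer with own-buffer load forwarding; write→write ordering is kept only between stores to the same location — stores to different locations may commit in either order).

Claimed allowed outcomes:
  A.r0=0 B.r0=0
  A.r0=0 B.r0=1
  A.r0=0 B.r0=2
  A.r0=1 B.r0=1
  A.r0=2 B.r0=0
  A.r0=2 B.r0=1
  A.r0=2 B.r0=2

outcome vector order: (A.r0,B.r0)
under PSO → <0 0> <0 1> <0 2> <1 0> <1 1> <2 0> <2 1> <2 2>
PSO∖claimed = {<1 0>}

missing: A.r0=1 B.r0=0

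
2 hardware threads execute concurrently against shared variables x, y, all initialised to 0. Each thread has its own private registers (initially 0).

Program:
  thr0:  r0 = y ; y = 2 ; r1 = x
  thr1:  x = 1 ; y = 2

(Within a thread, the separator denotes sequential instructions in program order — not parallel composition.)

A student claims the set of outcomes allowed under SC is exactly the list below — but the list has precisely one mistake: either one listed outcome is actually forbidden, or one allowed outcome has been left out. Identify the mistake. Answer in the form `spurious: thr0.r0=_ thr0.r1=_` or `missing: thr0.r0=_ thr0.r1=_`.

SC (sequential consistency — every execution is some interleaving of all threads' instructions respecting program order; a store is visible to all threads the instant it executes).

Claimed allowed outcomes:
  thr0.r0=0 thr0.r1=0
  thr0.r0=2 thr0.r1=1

missing: thr0.r0=0 thr0.r1=1

outcome vector order: (thr0.r0,thr0.r1)
[SC] allowed = {(0,0), (0,1), (2,1)}
SC∖claimed = {(0,1)}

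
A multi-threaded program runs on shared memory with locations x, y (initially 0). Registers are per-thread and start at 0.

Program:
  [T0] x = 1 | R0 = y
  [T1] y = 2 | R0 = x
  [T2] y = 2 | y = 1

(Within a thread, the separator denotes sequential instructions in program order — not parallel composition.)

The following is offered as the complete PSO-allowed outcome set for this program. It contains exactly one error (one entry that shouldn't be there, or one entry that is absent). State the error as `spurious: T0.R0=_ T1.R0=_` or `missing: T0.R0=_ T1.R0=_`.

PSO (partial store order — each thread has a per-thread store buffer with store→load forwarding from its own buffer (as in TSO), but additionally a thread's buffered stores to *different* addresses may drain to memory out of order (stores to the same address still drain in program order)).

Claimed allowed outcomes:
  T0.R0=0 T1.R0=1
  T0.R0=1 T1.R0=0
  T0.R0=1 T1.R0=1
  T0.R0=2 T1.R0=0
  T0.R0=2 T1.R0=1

outcome vector order: (T0.R0,T1.R0)
under PSO → <0 0>, <0 1>, <1 0>, <1 1>, <2 0>, <2 1>
PSO∖claimed = {<0 0>}

missing: T0.R0=0 T1.R0=0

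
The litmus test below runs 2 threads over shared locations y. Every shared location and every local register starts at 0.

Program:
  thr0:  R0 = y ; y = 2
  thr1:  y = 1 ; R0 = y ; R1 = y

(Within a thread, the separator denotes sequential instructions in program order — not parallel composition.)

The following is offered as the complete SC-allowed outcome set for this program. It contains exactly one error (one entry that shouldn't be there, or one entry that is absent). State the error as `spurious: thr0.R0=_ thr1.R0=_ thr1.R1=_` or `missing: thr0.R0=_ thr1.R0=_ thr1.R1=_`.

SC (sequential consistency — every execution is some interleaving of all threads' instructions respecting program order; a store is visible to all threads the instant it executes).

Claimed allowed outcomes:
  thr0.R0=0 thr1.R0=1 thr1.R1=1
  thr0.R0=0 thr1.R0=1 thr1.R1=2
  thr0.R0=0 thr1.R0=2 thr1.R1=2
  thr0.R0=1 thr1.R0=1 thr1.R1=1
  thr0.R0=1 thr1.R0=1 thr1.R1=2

missing: thr0.R0=1 thr1.R0=2 thr1.R1=2

outcome vector order: (thr0.R0,thr1.R0,thr1.R1)
[SC] allowed = {(0,1,1) (0,1,2) (0,2,2) (1,1,1) (1,1,2) (1,2,2)}
SC∖claimed = {(1,2,2)}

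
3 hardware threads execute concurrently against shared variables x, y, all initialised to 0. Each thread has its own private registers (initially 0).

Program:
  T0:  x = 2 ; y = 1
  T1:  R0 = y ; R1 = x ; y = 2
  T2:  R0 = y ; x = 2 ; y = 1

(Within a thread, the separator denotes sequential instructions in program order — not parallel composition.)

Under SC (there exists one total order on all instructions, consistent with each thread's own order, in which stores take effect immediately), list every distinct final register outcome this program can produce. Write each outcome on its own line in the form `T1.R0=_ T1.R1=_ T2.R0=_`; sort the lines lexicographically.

outcome vector order: (T1.R0,T1.R1,T2.R0)
|SC outcomes| = 9

T1.R0=0 T1.R1=0 T2.R0=0
T1.R0=0 T1.R1=0 T2.R0=1
T1.R0=0 T1.R1=0 T2.R0=2
T1.R0=0 T1.R1=2 T2.R0=0
T1.R0=0 T1.R1=2 T2.R0=1
T1.R0=0 T1.R1=2 T2.R0=2
T1.R0=1 T1.R1=2 T2.R0=0
T1.R0=1 T1.R1=2 T2.R0=1
T1.R0=1 T1.R1=2 T2.R0=2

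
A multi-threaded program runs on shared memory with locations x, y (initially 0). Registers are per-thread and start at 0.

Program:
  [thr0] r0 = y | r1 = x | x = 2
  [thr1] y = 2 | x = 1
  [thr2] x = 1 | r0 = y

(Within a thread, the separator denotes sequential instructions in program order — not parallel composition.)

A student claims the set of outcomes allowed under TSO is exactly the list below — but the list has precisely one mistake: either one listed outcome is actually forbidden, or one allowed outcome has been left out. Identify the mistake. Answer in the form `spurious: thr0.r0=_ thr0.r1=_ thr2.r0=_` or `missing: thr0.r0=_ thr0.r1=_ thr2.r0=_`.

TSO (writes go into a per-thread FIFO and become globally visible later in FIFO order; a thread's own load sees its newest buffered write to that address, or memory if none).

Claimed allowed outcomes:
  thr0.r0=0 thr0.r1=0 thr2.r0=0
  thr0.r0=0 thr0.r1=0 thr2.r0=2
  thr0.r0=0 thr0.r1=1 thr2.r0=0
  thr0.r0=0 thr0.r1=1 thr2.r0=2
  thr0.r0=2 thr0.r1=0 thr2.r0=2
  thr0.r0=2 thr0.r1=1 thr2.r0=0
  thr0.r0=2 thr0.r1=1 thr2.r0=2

outcome vector order: (thr0.r0,thr0.r1,thr2.r0)
[TSO] allowed = {000, 002, 010, 012, 200, 202, 210, 212}
TSO∖claimed = {200}

missing: thr0.r0=2 thr0.r1=0 thr2.r0=0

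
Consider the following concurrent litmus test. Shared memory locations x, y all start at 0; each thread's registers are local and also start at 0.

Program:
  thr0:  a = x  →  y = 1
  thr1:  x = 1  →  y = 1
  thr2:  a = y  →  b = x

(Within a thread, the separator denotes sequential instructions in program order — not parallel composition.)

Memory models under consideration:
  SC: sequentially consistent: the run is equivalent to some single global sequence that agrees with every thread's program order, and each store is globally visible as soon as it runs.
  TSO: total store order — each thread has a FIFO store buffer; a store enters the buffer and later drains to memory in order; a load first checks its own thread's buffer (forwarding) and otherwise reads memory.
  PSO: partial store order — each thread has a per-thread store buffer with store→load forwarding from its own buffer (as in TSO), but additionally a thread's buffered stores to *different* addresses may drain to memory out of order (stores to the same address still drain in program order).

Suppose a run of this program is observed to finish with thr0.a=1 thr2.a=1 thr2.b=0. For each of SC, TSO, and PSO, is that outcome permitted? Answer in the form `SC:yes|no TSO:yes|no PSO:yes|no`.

outcome vector order: (thr0.a,thr2.a,thr2.b)
[SC] allowed = {0/0/0 0/0/1 0/1/0 0/1/1 1/0/0 1/0/1 1/1/1}
[TSO] allowed = {0/0/0 0/0/1 0/1/0 0/1/1 1/0/0 1/0/1 1/1/1}
[PSO] allowed = {0/0/0 0/0/1 0/1/0 0/1/1 1/0/0 1/0/1 1/1/0 1/1/1}
target 1/1/0 ∈ {PSO}

SC:no TSO:no PSO:yes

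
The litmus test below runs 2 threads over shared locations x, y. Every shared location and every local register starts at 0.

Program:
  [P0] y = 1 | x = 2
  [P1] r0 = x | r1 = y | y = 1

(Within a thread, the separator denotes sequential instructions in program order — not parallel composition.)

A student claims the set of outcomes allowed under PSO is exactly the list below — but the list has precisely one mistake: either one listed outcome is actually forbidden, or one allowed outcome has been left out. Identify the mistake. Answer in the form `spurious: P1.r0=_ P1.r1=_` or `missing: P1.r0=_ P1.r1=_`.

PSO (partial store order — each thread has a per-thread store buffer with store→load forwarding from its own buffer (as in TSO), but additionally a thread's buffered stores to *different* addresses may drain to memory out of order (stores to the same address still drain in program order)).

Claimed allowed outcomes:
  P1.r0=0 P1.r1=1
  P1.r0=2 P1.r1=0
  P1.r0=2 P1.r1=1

missing: P1.r0=0 P1.r1=0

outcome vector order: (P1.r0,P1.r1)
under PSO → (0,0) (0,1) (2,0) (2,1)
PSO∖claimed = {(0,0)}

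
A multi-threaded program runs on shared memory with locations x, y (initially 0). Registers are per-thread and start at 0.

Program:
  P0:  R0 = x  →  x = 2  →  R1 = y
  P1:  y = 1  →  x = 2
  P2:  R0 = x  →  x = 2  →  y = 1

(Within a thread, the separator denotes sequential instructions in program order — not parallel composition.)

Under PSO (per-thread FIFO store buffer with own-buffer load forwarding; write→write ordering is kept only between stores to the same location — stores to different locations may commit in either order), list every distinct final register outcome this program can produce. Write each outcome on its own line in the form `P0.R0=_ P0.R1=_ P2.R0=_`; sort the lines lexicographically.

P0.R0=0 P0.R1=0 P2.R0=0
P0.R0=0 P0.R1=0 P2.R0=2
P0.R0=0 P0.R1=1 P2.R0=0
P0.R0=0 P0.R1=1 P2.R0=2
P0.R0=2 P0.R1=0 P2.R0=0
P0.R0=2 P0.R1=0 P2.R0=2
P0.R0=2 P0.R1=1 P2.R0=0
P0.R0=2 P0.R1=1 P2.R0=2

outcome vector order: (P0.R0,P0.R1,P2.R0)
|PSO outcomes| = 8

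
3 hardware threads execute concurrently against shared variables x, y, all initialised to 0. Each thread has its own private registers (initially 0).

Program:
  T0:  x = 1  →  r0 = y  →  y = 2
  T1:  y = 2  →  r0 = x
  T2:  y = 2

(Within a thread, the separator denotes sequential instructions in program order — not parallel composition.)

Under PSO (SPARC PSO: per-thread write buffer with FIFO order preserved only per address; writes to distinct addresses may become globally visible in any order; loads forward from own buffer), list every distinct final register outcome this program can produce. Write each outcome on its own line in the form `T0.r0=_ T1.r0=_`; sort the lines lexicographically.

outcome vector order: (T0.r0,T1.r0)
|PSO outcomes| = 4

T0.r0=0 T1.r0=0
T0.r0=0 T1.r0=1
T0.r0=2 T1.r0=0
T0.r0=2 T1.r0=1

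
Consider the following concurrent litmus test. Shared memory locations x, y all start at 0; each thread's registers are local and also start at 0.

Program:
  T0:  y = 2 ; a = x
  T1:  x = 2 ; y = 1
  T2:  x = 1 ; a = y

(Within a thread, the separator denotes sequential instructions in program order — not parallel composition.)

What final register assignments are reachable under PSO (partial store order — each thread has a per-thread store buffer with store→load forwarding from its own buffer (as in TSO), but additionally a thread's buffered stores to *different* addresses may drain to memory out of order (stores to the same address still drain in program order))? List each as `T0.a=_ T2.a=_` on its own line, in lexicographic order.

outcome vector order: (T0.a,T2.a)
|PSO outcomes| = 9

T0.a=0 T2.a=0
T0.a=0 T2.a=1
T0.a=0 T2.a=2
T0.a=1 T2.a=0
T0.a=1 T2.a=1
T0.a=1 T2.a=2
T0.a=2 T2.a=0
T0.a=2 T2.a=1
T0.a=2 T2.a=2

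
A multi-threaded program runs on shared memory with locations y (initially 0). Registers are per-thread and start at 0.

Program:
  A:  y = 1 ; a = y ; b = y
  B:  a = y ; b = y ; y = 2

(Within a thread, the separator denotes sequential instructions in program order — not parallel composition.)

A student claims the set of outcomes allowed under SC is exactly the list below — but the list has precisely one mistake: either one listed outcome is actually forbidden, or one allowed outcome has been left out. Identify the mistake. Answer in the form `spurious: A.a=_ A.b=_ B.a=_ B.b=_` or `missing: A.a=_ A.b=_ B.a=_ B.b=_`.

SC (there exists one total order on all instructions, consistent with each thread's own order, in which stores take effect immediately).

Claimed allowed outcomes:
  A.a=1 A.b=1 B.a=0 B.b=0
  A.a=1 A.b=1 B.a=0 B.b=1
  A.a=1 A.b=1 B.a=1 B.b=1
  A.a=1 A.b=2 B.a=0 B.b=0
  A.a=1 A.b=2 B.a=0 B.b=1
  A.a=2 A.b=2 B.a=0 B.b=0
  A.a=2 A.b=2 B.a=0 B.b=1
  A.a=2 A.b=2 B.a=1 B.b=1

missing: A.a=1 A.b=2 B.a=1 B.b=1

outcome vector order: (A.a,A.b,B.a,B.b)
SC: 9 outcomes — {1100; 1101; 1111; 1200; 1201; 1211; 2200; 2201; 2211}
SC∖claimed = {1211}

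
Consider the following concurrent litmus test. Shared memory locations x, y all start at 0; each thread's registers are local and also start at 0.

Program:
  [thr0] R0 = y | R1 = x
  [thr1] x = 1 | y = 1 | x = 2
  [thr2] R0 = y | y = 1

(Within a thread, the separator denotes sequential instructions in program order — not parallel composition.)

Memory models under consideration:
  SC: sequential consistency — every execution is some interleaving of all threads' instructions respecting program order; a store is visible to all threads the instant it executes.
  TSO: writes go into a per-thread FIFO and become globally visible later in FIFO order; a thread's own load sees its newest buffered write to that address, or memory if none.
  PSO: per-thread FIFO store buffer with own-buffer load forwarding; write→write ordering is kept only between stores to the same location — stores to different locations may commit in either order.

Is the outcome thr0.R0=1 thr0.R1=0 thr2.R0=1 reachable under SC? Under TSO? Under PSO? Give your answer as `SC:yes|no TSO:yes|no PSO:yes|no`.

SC:no TSO:no PSO:yes

outcome vector order: (thr0.R0,thr0.R1,thr2.R0)
under SC → <0 0 0>; <0 0 1>; <0 1 0>; <0 1 1>; <0 2 0>; <0 2 1>; <1 0 0>; <1 1 0>; <1 1 1>; <1 2 0>; <1 2 1>
under TSO → <0 0 0>; <0 0 1>; <0 1 0>; <0 1 1>; <0 2 0>; <0 2 1>; <1 0 0>; <1 1 0>; <1 1 1>; <1 2 0>; <1 2 1>
under PSO → <0 0 0>; <0 0 1>; <0 1 0>; <0 1 1>; <0 2 0>; <0 2 1>; <1 0 0>; <1 0 1>; <1 1 0>; <1 1 1>; <1 2 0>; <1 2 1>
target <1 0 1> ∈ {PSO}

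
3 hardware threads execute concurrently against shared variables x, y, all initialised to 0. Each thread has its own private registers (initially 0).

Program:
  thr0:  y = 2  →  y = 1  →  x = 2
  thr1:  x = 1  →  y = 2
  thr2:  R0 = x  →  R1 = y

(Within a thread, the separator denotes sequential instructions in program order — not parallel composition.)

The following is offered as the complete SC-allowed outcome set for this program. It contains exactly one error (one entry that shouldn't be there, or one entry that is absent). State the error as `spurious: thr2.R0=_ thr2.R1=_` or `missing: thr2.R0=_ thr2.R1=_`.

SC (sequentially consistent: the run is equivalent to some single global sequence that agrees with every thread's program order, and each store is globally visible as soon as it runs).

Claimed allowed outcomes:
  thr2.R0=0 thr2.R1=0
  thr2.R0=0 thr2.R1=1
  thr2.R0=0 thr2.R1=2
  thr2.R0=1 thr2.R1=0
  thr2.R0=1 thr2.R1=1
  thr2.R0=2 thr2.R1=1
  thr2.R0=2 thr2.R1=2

outcome vector order: (thr2.R0,thr2.R1)
SC: 8 outcomes — {00, 01, 02, 10, 11, 12, 21, 22}
SC∖claimed = {12}

missing: thr2.R0=1 thr2.R1=2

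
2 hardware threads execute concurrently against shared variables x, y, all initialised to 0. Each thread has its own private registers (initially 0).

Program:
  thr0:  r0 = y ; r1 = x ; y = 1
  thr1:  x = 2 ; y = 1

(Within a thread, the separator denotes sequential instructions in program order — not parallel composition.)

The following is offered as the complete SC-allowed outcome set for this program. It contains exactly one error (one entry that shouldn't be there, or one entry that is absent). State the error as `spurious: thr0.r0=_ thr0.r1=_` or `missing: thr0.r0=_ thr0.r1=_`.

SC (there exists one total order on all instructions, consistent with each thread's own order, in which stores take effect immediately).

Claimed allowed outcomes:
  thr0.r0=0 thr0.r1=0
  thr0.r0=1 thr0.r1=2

outcome vector order: (thr0.r0,thr0.r1)
under SC → (0,0), (0,2), (1,2)
SC∖claimed = {(0,2)}

missing: thr0.r0=0 thr0.r1=2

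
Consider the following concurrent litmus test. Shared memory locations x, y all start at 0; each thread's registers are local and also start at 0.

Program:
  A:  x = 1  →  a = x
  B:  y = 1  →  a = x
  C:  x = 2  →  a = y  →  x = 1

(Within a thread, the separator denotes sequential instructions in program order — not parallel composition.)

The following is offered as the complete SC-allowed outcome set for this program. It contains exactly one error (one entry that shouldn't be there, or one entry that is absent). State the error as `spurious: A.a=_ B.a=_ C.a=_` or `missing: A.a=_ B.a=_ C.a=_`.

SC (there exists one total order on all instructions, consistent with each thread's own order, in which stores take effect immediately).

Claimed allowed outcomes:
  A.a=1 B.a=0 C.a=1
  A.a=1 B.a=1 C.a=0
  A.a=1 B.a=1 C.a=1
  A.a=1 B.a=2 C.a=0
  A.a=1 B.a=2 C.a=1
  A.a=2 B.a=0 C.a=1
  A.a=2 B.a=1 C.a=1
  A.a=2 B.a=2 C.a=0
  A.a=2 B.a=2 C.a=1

missing: A.a=2 B.a=1 C.a=0

outcome vector order: (A.a,B.a,C.a)
SC: 10 outcomes — {(1,0,1), (1,1,0), (1,1,1), (1,2,0), (1,2,1), (2,0,1), (2,1,0), (2,1,1), (2,2,0), (2,2,1)}
SC∖claimed = {(2,1,0)}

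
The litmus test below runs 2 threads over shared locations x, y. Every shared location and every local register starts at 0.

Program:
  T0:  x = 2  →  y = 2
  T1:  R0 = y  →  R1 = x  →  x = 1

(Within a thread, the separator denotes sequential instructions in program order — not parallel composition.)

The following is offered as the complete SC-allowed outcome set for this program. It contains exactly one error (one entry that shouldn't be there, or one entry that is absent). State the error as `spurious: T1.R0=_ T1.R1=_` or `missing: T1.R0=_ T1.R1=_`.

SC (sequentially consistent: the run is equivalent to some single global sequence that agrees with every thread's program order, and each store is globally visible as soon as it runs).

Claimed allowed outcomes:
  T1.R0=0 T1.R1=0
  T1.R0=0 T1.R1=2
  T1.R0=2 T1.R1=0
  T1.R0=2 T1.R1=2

spurious: T1.R0=2 T1.R1=0

outcome vector order: (T1.R0,T1.R1)
[SC] allowed = {0/0, 0/2, 2/2}
claimed∖SC = {2/0}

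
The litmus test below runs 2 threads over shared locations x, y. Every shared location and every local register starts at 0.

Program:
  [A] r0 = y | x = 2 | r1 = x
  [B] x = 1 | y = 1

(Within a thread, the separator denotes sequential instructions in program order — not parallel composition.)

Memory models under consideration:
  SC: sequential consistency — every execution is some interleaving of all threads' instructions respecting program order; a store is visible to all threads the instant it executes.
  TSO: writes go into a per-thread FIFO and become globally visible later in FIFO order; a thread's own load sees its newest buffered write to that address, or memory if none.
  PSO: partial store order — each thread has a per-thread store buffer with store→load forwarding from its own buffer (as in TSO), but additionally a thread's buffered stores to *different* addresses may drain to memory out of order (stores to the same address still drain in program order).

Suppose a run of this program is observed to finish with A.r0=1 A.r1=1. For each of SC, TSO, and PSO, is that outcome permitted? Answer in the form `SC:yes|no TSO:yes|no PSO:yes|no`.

outcome vector order: (A.r0,A.r1)
[SC] allowed = {(0,1), (0,2), (1,2)}
[TSO] allowed = {(0,1), (0,2), (1,2)}
[PSO] allowed = {(0,1), (0,2), (1,1), (1,2)}
target (1,1) ∈ {PSO}

SC:no TSO:no PSO:yes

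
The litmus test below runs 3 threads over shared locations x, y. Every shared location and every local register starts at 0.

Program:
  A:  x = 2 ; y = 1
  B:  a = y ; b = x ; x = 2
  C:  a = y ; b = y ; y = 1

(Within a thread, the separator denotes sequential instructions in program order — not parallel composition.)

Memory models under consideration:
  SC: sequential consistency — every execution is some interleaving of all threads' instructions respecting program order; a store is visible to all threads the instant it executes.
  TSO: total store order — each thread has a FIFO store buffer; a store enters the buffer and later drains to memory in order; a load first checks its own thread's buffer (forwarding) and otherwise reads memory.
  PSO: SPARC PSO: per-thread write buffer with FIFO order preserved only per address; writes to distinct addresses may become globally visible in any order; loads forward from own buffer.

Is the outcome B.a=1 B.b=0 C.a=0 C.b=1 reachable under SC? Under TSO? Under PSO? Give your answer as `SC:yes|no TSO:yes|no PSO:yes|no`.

outcome vector order: (B.a,B.b,C.a,C.b)
[SC] allowed = {0000, 0001, 0011, 0200, 0201, 0211, 1000, 1200, 1201, 1211}
[TSO] allowed = {0000, 0001, 0011, 0200, 0201, 0211, 1000, 1200, 1201, 1211}
[PSO] allowed = {0000, 0001, 0011, 0200, 0201, 0211, 1000, 1001, 1011, 1200, 1201, 1211}
target 1001 ∈ {PSO}

SC:no TSO:no PSO:yes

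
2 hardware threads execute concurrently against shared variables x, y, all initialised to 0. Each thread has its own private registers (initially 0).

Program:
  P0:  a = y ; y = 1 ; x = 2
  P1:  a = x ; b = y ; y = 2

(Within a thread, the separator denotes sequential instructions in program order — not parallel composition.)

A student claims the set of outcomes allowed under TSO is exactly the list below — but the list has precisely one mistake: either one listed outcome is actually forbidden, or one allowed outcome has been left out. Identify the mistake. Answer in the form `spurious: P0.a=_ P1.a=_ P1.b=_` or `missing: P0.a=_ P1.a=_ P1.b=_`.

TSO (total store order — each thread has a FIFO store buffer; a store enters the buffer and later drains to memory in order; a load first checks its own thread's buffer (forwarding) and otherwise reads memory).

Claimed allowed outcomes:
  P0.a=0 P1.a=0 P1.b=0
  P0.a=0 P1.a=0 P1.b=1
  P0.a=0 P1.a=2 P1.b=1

missing: P0.a=2 P1.a=0 P1.b=0

outcome vector order: (P0.a,P1.a,P1.b)
under TSO → <0 0 0>, <0 0 1>, <0 2 1>, <2 0 0>
TSO∖claimed = {<2 0 0>}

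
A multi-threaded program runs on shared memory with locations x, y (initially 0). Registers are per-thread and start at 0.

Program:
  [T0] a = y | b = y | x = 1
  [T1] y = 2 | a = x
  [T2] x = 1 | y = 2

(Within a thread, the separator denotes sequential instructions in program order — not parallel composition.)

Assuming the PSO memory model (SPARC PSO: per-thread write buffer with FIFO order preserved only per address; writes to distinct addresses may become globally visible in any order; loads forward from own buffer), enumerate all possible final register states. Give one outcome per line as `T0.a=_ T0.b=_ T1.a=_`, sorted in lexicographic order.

outcome vector order: (T0.a,T0.b,T1.a)
|PSO outcomes| = 6

T0.a=0 T0.b=0 T1.a=0
T0.a=0 T0.b=0 T1.a=1
T0.a=0 T0.b=2 T1.a=0
T0.a=0 T0.b=2 T1.a=1
T0.a=2 T0.b=2 T1.a=0
T0.a=2 T0.b=2 T1.a=1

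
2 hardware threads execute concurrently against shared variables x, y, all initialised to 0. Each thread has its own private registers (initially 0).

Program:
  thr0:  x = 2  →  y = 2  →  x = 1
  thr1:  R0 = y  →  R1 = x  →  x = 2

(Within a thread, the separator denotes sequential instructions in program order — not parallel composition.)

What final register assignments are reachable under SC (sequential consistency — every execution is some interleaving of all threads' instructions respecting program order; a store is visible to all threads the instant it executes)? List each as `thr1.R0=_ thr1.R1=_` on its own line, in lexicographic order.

thr1.R0=0 thr1.R1=0
thr1.R0=0 thr1.R1=1
thr1.R0=0 thr1.R1=2
thr1.R0=2 thr1.R1=1
thr1.R0=2 thr1.R1=2

outcome vector order: (thr1.R0,thr1.R1)
|SC outcomes| = 5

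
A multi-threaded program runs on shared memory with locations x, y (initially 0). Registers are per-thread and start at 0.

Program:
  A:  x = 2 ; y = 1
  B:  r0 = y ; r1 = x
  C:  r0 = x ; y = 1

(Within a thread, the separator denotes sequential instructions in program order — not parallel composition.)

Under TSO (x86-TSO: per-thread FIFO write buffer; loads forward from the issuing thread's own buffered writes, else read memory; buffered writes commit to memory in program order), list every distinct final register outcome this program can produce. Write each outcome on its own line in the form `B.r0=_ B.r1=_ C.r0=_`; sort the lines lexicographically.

outcome vector order: (B.r0,B.r1,C.r0)
|TSO outcomes| = 7

B.r0=0 B.r1=0 C.r0=0
B.r0=0 B.r1=0 C.r0=2
B.r0=0 B.r1=2 C.r0=0
B.r0=0 B.r1=2 C.r0=2
B.r0=1 B.r1=0 C.r0=0
B.r0=1 B.r1=2 C.r0=0
B.r0=1 B.r1=2 C.r0=2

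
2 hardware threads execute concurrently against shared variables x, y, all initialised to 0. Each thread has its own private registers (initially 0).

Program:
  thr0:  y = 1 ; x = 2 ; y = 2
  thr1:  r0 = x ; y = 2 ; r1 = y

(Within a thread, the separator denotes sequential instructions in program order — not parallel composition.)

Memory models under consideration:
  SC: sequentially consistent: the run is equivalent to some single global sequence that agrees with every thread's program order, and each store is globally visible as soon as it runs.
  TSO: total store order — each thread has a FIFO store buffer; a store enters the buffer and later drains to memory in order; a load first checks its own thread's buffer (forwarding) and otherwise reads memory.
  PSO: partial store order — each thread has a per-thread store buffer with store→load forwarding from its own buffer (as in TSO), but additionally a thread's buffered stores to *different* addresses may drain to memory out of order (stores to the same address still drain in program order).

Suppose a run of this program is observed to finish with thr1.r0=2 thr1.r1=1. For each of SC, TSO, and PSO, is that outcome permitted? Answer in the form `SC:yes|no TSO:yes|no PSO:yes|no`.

SC:no TSO:no PSO:yes

outcome vector order: (thr1.r0,thr1.r1)
SC: 3 outcomes — {0/1 0/2 2/2}
TSO: 3 outcomes — {0/1 0/2 2/2}
PSO: 4 outcomes — {0/1 0/2 2/1 2/2}
target 2/1 ∈ {PSO}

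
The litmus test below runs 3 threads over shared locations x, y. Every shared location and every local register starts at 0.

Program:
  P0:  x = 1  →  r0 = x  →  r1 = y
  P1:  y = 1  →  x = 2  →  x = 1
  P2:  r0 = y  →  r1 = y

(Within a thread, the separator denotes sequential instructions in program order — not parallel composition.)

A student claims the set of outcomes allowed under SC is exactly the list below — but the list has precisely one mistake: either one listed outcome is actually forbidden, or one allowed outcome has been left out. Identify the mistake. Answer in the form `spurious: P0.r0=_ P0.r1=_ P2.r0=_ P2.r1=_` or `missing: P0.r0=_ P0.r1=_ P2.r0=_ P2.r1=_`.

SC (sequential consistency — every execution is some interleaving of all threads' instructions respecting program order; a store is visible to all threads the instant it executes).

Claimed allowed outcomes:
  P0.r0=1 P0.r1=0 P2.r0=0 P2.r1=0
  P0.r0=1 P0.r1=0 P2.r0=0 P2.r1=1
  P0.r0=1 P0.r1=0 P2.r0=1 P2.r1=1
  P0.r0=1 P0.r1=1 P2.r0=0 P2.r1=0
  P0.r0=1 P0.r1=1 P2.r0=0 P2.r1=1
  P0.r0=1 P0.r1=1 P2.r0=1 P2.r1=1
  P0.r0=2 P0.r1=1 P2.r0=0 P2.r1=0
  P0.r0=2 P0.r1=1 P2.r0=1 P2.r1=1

missing: P0.r0=2 P0.r1=1 P2.r0=0 P2.r1=1

outcome vector order: (P0.r0,P0.r1,P2.r0,P2.r1)
SC (9): (1,0,0,0); (1,0,0,1); (1,0,1,1); (1,1,0,0); (1,1,0,1); (1,1,1,1); (2,1,0,0); (2,1,0,1); (2,1,1,1)
SC∖claimed = {(2,1,0,1)}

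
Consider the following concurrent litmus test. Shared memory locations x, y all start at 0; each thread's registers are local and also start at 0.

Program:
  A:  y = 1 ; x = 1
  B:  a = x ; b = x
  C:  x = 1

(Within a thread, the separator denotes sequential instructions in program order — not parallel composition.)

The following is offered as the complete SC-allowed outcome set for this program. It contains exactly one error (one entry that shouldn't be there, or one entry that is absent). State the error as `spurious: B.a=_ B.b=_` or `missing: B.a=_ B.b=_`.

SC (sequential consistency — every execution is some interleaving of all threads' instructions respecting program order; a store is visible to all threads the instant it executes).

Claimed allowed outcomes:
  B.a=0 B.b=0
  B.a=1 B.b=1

outcome vector order: (B.a,B.b)
[SC] allowed = {<0 0> <0 1> <1 1>}
SC∖claimed = {<0 1>}

missing: B.a=0 B.b=1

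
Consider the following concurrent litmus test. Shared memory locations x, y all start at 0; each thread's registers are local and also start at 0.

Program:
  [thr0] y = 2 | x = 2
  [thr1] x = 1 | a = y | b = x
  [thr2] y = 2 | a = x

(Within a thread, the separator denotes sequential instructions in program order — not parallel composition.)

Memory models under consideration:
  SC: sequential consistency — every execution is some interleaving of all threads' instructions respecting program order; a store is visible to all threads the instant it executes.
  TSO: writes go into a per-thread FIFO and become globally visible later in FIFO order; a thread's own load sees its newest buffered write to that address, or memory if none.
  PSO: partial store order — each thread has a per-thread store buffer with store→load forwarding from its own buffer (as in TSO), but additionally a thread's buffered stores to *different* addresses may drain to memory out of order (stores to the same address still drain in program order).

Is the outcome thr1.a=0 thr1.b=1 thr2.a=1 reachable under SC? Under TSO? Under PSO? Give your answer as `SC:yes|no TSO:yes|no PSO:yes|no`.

outcome vector order: (thr1.a,thr1.b,thr2.a)
SC: 10 outcomes — {011 012 021 022 210 211 212 220 221 222}
TSO: 12 outcomes — {010 011 012 020 021 022 210 211 212 220 221 222}
PSO: 12 outcomes — {010 011 012 020 021 022 210 211 212 220 221 222}
target 011 ∈ {SC,TSO,PSO}

SC:yes TSO:yes PSO:yes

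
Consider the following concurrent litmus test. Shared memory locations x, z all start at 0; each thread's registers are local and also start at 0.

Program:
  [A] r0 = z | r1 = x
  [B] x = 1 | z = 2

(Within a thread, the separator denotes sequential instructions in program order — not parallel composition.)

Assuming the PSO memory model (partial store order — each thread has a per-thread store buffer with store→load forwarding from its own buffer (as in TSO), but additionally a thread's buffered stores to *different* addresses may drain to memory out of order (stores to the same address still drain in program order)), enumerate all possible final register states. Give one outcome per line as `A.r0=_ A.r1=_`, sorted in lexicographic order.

outcome vector order: (A.r0,A.r1)
|PSO outcomes| = 4

A.r0=0 A.r1=0
A.r0=0 A.r1=1
A.r0=2 A.r1=0
A.r0=2 A.r1=1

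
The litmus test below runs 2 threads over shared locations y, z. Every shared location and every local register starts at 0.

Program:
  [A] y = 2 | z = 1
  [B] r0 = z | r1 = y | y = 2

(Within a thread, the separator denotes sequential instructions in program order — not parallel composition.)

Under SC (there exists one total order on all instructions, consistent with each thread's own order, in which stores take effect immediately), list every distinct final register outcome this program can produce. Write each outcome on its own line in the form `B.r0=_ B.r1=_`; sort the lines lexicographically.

outcome vector order: (B.r0,B.r1)
|SC outcomes| = 3

B.r0=0 B.r1=0
B.r0=0 B.r1=2
B.r0=1 B.r1=2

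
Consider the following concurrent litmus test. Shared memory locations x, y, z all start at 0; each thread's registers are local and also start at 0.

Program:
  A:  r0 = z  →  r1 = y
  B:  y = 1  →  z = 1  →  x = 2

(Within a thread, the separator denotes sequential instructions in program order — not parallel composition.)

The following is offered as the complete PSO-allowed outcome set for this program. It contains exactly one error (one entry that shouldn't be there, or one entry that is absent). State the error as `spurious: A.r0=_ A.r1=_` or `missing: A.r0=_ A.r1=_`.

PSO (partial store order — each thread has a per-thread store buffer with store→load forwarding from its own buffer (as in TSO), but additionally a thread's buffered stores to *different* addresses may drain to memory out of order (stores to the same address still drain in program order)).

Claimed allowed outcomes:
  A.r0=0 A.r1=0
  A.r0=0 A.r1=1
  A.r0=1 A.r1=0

outcome vector order: (A.r0,A.r1)
PSO: 4 outcomes — {<0 0> <0 1> <1 0> <1 1>}
PSO∖claimed = {<1 1>}

missing: A.r0=1 A.r1=1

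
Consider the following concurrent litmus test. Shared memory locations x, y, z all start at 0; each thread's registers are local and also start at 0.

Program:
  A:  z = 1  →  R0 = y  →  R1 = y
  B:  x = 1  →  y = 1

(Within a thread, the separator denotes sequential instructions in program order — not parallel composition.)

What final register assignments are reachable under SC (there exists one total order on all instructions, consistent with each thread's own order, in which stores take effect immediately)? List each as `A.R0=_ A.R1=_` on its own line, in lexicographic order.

A.R0=0 A.R1=0
A.R0=0 A.R1=1
A.R0=1 A.R1=1

outcome vector order: (A.R0,A.R1)
|SC outcomes| = 3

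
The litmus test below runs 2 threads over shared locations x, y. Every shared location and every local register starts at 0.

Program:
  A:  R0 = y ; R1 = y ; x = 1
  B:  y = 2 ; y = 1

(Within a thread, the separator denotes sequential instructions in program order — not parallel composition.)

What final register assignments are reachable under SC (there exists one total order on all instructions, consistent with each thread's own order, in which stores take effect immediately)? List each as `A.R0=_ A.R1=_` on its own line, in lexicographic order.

outcome vector order: (A.R0,A.R1)
|SC outcomes| = 6

A.R0=0 A.R1=0
A.R0=0 A.R1=1
A.R0=0 A.R1=2
A.R0=1 A.R1=1
A.R0=2 A.R1=1
A.R0=2 A.R1=2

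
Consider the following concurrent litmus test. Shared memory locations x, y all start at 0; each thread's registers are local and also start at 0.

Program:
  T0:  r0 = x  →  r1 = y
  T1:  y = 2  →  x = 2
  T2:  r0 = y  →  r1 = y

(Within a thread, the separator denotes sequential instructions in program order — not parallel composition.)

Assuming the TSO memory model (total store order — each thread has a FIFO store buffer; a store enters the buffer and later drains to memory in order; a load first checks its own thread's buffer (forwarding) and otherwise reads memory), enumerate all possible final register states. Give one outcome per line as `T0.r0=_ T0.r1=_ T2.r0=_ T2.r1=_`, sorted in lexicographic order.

T0.r0=0 T0.r1=0 T2.r0=0 T2.r1=0
T0.r0=0 T0.r1=0 T2.r0=0 T2.r1=2
T0.r0=0 T0.r1=0 T2.r0=2 T2.r1=2
T0.r0=0 T0.r1=2 T2.r0=0 T2.r1=0
T0.r0=0 T0.r1=2 T2.r0=0 T2.r1=2
T0.r0=0 T0.r1=2 T2.r0=2 T2.r1=2
T0.r0=2 T0.r1=2 T2.r0=0 T2.r1=0
T0.r0=2 T0.r1=2 T2.r0=0 T2.r1=2
T0.r0=2 T0.r1=2 T2.r0=2 T2.r1=2

outcome vector order: (T0.r0,T0.r1,T2.r0,T2.r1)
|TSO outcomes| = 9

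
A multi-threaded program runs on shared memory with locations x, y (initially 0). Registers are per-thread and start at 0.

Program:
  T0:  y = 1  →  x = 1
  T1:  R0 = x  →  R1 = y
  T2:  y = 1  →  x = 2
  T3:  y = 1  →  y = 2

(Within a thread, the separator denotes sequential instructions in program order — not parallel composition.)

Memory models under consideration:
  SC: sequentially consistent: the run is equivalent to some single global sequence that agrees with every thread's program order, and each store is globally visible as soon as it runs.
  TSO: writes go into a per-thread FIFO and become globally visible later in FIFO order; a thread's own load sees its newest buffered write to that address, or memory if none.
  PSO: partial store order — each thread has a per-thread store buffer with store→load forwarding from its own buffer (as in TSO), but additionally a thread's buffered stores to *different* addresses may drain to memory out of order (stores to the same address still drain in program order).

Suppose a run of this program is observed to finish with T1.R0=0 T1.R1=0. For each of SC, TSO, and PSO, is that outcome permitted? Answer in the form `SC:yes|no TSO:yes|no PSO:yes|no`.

SC:yes TSO:yes PSO:yes

outcome vector order: (T1.R0,T1.R1)
[SC] allowed = {<0 0>, <0 1>, <0 2>, <1 1>, <1 2>, <2 1>, <2 2>}
[TSO] allowed = {<0 0>, <0 1>, <0 2>, <1 1>, <1 2>, <2 1>, <2 2>}
[PSO] allowed = {<0 0>, <0 1>, <0 2>, <1 0>, <1 1>, <1 2>, <2 0>, <2 1>, <2 2>}
target <0 0> ∈ {SC,TSO,PSO}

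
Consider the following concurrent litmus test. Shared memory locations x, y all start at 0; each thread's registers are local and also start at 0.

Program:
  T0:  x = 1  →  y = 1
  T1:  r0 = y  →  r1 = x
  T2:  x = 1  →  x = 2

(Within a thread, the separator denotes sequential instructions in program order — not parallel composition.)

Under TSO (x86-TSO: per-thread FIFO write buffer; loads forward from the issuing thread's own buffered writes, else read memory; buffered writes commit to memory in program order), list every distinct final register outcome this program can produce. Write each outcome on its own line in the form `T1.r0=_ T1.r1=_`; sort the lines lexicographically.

outcome vector order: (T1.r0,T1.r1)
|TSO outcomes| = 5

T1.r0=0 T1.r1=0
T1.r0=0 T1.r1=1
T1.r0=0 T1.r1=2
T1.r0=1 T1.r1=1
T1.r0=1 T1.r1=2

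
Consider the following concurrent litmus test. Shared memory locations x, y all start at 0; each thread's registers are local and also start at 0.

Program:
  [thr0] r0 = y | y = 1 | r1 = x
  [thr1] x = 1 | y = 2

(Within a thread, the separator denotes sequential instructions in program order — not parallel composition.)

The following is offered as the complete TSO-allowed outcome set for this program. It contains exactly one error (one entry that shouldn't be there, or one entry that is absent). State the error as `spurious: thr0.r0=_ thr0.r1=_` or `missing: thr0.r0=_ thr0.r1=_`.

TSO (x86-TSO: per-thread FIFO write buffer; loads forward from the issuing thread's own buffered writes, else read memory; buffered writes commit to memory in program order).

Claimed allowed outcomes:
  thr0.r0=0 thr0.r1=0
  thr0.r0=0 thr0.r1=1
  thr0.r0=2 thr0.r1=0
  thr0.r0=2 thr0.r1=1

spurious: thr0.r0=2 thr0.r1=0

outcome vector order: (thr0.r0,thr0.r1)
under TSO → <0 0> <0 1> <2 1>
claimed∖TSO = {<2 0>}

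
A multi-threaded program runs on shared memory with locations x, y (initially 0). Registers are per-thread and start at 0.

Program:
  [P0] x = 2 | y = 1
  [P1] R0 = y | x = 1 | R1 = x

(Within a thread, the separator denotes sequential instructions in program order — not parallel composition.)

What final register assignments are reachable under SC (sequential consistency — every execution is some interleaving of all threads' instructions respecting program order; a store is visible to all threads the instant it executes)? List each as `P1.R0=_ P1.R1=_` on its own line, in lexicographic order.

P1.R0=0 P1.R1=1
P1.R0=0 P1.R1=2
P1.R0=1 P1.R1=1

outcome vector order: (P1.R0,P1.R1)
|SC outcomes| = 3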